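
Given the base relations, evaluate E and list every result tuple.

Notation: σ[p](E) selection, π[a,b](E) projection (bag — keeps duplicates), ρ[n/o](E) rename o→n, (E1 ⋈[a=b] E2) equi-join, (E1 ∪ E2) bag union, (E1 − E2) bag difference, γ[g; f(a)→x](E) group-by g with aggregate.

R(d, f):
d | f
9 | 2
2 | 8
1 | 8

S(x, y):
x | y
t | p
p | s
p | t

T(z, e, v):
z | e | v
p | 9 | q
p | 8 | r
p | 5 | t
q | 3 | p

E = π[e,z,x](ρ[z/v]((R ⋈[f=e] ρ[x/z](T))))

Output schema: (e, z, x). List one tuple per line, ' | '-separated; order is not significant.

Row counts bottom-up:
  R → 3
  T → 4
  ρ[x/z](T) → 4
  (R ⋈[f=e] ρ[x/z](T)) → 2
  ρ[z/v]((R ⋈[f=e] ρ[x/z](T))) → 2
  π[e,z,x](ρ[z/v]((R ⋈[f=e] ρ[x/z](T)))) → 2

== RESULT ==
e | z | x
8 | r | p
8 | r | p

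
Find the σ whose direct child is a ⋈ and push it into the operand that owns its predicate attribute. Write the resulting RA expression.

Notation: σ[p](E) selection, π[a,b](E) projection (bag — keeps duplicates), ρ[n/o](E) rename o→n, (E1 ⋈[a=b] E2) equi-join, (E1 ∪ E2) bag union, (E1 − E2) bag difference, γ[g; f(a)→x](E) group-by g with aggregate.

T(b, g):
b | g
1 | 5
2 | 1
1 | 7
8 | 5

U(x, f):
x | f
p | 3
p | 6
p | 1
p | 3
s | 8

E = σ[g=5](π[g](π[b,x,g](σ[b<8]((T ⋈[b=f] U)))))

σ filters on b, owned by the left side.
E' = σ[g=5](π[g](π[b,x,g]((σ[b<8](T) ⋈[b=f] U))))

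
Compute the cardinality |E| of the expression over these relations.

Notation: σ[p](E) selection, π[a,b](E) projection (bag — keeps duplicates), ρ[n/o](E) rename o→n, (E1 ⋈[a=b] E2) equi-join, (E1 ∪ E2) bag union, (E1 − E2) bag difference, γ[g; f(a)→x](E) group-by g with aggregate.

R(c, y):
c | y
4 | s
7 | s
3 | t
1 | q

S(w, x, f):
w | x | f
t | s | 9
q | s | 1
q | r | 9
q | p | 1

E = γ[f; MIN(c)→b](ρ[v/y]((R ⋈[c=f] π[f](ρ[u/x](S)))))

Per-node cardinality:
  R → 4
  S → 4
  ρ[u/x](S) → 4
  π[f](ρ[u/x](S)) → 4
  (R ⋈[c=f] π[f](ρ[u/x](S))) → 2
  ρ[v/y]((R ⋈[c=f] π[f](ρ[u/x](S)))) → 2
  γ[f; MIN(c)→b](ρ[v/y]((R ⋈[c=f] π[f](ρ[u/x](S))))) → 1

|E| = 1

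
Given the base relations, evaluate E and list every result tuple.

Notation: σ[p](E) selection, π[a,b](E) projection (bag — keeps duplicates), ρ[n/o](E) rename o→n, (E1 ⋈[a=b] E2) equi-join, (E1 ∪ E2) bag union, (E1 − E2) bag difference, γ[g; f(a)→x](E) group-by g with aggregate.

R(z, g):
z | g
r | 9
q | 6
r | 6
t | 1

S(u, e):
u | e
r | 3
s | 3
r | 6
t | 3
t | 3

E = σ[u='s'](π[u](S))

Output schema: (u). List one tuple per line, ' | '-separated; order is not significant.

Stepwise |·|:
  S → 5
  π[u](S) → 5
  σ[u='s'](π[u](S)) → 1

== RESULT ==
u
s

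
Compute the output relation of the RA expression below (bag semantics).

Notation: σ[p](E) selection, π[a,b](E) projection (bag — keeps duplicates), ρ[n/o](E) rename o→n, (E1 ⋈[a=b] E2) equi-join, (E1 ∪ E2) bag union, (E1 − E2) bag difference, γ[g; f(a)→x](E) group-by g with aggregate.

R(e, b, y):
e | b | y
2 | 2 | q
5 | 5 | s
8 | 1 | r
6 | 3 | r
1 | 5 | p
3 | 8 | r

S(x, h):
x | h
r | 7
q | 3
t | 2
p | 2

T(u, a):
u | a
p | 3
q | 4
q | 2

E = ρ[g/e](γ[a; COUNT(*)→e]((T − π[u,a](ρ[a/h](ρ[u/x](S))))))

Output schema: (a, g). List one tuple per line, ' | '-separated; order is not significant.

Subexpression sizes:
  T → 3
  S → 4
  ρ[u/x](S) → 4
  ρ[a/h](ρ[u/x](S)) → 4
  π[u,a](ρ[a/h](ρ[u/x](S))) → 4
  (T − π[u,a](ρ[a/h](ρ[u/x](S)))) → 3
  γ[a; COUNT(*)→e]((T − π[u,a](ρ[a/h](ρ[u/x](S))))) → 3
  ρ[g/e](γ[a; COUNT(*)→e]((T − π[u,a](ρ[a/h](ρ[u/x](S)))))) → 3

== RESULT ==
a | g
2 | 1
3 | 1
4 | 1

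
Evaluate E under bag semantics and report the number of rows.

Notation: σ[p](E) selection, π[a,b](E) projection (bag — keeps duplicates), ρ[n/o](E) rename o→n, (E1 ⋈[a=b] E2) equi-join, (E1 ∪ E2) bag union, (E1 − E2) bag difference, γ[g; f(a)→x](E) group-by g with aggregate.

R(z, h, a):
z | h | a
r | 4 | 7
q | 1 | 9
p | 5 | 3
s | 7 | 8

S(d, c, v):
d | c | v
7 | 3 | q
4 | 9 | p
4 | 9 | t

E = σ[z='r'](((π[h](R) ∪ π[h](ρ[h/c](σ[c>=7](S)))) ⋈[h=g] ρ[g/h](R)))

Stepwise |·|:
  R → 4
  π[h](R) → 4
  S → 3
  σ[c>=7](S) → 2
  ρ[h/c](σ[c>=7](S)) → 2
  π[h](ρ[h/c](σ[c>=7](S))) → 2
  (π[h](R) ∪ π[h](ρ[h/c](σ[c>=7](S)))) → 6
  R → 4
  ρ[g/h](R) → 4
  ((π[h](R) ∪ π[h](ρ[h/c](σ[c>=7](S)))) ⋈[h=g] ρ[g/h](R)) → 4
  σ[z='r'](((π[h](R) ∪ π[h](ρ[h/c](σ[c>=7](S)))) ⋈[h=g] ρ[g/h](R))) → 1

|E| = 1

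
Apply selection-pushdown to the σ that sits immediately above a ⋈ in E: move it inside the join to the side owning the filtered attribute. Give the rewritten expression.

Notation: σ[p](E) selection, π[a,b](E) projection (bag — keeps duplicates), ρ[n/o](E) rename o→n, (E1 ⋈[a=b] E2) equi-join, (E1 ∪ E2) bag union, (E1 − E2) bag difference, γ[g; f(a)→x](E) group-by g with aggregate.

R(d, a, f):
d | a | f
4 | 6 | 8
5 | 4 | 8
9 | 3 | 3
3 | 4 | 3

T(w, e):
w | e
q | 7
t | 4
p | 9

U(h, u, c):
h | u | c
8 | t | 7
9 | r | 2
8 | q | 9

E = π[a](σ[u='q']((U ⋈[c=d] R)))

σ filters on u, owned by the left side.
E' = π[a]((σ[u='q'](U) ⋈[c=d] R))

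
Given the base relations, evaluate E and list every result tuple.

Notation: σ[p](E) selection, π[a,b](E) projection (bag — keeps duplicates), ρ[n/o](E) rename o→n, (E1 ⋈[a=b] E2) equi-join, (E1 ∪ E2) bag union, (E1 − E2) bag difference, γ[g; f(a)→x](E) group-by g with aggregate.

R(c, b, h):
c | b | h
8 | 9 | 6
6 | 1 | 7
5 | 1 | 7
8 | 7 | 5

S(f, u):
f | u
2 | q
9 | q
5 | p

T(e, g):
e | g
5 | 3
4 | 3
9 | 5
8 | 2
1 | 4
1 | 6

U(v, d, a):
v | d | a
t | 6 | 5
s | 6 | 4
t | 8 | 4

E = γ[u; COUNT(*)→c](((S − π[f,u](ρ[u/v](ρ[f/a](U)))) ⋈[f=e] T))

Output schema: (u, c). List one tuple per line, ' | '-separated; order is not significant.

Subexpression sizes:
  S → 3
  U → 3
  ρ[f/a](U) → 3
  ρ[u/v](ρ[f/a](U)) → 3
  π[f,u](ρ[u/v](ρ[f/a](U))) → 3
  (S − π[f,u](ρ[u/v](ρ[f/a](U)))) → 3
  T → 6
  ((S − π[f,u](ρ[u/v](ρ[f/a](U)))) ⋈[f=e] T) → 2
  γ[u; COUNT(*)→c](((S − π[f,u](ρ[u/v](ρ[f/a](U)))) ⋈[f=e] T)) → 2

== RESULT ==
u | c
p | 1
q | 1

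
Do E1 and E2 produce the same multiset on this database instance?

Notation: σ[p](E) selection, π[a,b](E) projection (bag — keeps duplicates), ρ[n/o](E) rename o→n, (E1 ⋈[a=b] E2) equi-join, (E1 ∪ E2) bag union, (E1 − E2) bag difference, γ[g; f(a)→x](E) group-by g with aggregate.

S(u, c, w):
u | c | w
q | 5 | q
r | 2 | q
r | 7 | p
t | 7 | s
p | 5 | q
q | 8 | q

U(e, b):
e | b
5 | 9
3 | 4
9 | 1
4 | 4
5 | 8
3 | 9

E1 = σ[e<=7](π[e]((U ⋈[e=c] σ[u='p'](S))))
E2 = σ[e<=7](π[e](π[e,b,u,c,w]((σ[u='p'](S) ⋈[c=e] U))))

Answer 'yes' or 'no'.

E1 subexpression sizes:
  U → 6
  S → 6
  σ[u='p'](S) → 1
  (U ⋈[e=c] σ[u='p'](S)) → 2
  π[e]((U ⋈[e=c] σ[u='p'](S))) → 2
  σ[e<=7](π[e]((U ⋈[e=c] σ[u='p'](S)))) → 2
E2 subexpression sizes:
  S → 6
  σ[u='p'](S) → 1
  U → 6
  (σ[u='p'](S) ⋈[c=e] U) → 2
  π[e,b,u,c,w]((σ[u='p'](S) ⋈[c=e] U)) → 2
  π[e](π[e,b,u,c,w]((σ[u='p'](S) ⋈[c=e] U))) → 2
  σ[e<=7](π[e](π[e,b,u,c,w]((σ[u='p'](S) ⋈[c=e] U)))) → 2

E1 and E2 produce the same multiset:
e
5
5

yes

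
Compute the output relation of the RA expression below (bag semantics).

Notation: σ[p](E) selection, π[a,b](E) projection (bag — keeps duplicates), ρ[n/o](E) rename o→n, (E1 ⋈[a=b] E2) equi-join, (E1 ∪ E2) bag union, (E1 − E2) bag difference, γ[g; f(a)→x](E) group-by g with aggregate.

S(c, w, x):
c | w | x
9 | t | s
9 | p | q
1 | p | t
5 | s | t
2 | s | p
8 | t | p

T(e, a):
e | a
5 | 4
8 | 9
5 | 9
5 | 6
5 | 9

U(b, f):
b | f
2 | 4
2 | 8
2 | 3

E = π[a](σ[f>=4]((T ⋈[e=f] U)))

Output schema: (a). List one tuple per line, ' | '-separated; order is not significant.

Row counts bottom-up:
  T → 5
  U → 3
  (T ⋈[e=f] U) → 1
  σ[f>=4]((T ⋈[e=f] U)) → 1
  π[a](σ[f>=4]((T ⋈[e=f] U))) → 1

== RESULT ==
a
9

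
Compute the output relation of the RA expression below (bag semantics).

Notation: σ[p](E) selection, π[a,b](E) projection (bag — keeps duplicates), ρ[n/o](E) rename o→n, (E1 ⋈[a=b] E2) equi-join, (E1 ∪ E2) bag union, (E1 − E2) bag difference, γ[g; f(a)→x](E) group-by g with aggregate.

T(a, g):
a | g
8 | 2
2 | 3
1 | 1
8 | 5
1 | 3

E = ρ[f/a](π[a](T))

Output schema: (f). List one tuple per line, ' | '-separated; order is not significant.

Stepwise |·|:
  T → 5
  π[a](T) → 5
  ρ[f/a](π[a](T)) → 5

== RESULT ==
f
1
1
2
8
8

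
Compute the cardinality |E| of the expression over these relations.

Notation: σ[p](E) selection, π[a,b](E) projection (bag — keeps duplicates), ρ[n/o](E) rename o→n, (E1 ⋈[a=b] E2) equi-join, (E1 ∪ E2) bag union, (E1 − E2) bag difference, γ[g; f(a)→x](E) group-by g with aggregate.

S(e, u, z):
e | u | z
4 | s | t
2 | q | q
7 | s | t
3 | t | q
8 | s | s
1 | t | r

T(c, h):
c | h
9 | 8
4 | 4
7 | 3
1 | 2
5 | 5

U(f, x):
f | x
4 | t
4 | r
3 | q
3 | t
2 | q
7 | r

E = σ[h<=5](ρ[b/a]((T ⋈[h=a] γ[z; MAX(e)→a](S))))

Subexpression sizes:
  T → 5
  S → 6
  γ[z; MAX(e)→a](S) → 4
  (T ⋈[h=a] γ[z; MAX(e)→a](S)) → 2
  ρ[b/a]((T ⋈[h=a] γ[z; MAX(e)→a](S))) → 2
  σ[h<=5](ρ[b/a]((T ⋈[h=a] γ[z; MAX(e)→a](S)))) → 1

|E| = 1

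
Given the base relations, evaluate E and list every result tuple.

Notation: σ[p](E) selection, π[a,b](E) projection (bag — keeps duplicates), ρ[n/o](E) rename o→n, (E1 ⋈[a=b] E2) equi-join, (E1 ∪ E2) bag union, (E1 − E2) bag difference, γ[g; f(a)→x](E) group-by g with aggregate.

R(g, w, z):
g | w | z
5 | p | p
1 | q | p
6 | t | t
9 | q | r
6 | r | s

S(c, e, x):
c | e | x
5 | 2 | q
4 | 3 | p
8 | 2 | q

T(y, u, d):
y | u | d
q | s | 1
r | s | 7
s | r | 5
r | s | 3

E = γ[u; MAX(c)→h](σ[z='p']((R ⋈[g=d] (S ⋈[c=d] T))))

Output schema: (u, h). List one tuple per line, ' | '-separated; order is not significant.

Stepwise |·|:
  R → 5
  S → 3
  T → 4
  (S ⋈[c=d] T) → 1
  (R ⋈[g=d] (S ⋈[c=d] T)) → 1
  σ[z='p']((R ⋈[g=d] (S ⋈[c=d] T))) → 1
  γ[u; MAX(c)→h](σ[z='p']((R ⋈[g=d] (S ⋈[c=d] T)))) → 1

== RESULT ==
u | h
r | 5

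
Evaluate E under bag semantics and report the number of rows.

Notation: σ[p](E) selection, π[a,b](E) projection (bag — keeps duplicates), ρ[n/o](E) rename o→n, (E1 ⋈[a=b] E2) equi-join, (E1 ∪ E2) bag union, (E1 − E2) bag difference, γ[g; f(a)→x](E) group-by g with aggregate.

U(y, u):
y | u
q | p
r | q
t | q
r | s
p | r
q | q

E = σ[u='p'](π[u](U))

Stepwise |·|:
  U → 6
  π[u](U) → 6
  σ[u='p'](π[u](U)) → 1

|E| = 1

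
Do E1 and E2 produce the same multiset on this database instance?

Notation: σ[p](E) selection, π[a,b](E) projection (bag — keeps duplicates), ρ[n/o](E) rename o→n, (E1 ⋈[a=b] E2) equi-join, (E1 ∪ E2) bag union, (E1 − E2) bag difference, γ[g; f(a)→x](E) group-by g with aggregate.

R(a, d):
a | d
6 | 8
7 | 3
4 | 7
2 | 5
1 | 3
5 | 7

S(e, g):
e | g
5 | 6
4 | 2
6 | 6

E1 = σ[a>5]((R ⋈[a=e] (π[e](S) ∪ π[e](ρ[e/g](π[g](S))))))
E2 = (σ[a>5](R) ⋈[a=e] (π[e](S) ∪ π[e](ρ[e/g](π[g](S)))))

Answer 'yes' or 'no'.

E1 row counts bottom-up:
  R → 6
  S → 3
  π[e](S) → 3
  S → 3
  π[g](S) → 3
  ρ[e/g](π[g](S)) → 3
  π[e](ρ[e/g](π[g](S))) → 3
  (π[e](S) ∪ π[e](ρ[e/g](π[g](S)))) → 6
  (R ⋈[a=e] (π[e](S) ∪ π[e](ρ[e/g](π[g](S))))) → 6
  σ[a>5]((R ⋈[a=e] (π[e](S) ∪ π[e](ρ[e/g](π[g](S)))))) → 3
E2 row counts bottom-up:
  R → 6
  σ[a>5](R) → 2
  S → 3
  π[e](S) → 3
  S → 3
  π[g](S) → 3
  ρ[e/g](π[g](S)) → 3
  π[e](ρ[e/g](π[g](S))) → 3
  (π[e](S) ∪ π[e](ρ[e/g](π[g](S)))) → 6
  (σ[a>5](R) ⋈[a=e] (π[e](S) ∪ π[e](ρ[e/g](π[g](S))))) → 3

E1 and E2 produce the same multiset:
a | d | e
6 | 8 | 6
6 | 8 | 6
6 | 8 | 6

yes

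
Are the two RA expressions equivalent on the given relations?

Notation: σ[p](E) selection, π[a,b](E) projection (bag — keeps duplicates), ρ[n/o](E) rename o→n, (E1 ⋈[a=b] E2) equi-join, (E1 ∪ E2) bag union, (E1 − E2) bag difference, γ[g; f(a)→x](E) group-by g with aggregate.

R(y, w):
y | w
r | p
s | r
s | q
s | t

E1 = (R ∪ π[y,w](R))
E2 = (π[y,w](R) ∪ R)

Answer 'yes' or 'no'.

E1 subexpression sizes:
  R → 4
  R → 4
  π[y,w](R) → 4
  (R ∪ π[y,w](R)) → 8
E2 subexpression sizes:
  R → 4
  π[y,w](R) → 4
  R → 4
  (π[y,w](R) ∪ R) → 8

E1 and E2 produce the same multiset:
y | w
r | p
r | p
s | q
s | q
s | r
s | r
s | t
s | t

yes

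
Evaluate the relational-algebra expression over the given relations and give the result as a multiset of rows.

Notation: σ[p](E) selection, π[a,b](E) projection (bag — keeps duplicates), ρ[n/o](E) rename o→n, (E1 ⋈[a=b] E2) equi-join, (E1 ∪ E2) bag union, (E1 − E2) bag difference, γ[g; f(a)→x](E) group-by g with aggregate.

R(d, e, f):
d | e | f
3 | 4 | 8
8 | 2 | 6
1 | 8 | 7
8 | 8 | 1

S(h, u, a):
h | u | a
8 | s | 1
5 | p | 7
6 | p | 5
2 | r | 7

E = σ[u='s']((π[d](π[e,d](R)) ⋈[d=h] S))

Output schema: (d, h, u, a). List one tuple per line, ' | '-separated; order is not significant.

Subexpression sizes:
  R → 4
  π[e,d](R) → 4
  π[d](π[e,d](R)) → 4
  S → 4
  (π[d](π[e,d](R)) ⋈[d=h] S) → 2
  σ[u='s']((π[d](π[e,d](R)) ⋈[d=h] S)) → 2

== RESULT ==
d | h | u | a
8 | 8 | s | 1
8 | 8 | s | 1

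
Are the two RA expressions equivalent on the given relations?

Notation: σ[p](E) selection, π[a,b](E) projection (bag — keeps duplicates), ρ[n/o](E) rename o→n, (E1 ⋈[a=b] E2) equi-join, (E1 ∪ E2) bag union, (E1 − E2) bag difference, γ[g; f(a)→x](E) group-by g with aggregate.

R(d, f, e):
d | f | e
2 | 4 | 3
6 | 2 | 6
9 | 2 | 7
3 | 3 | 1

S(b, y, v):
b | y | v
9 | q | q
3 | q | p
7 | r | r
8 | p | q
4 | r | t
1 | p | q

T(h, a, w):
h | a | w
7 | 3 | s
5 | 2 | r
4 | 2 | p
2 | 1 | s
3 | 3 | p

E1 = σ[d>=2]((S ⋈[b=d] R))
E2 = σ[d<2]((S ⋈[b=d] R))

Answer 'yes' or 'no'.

E1 subexpression sizes:
  S → 6
  R → 4
  (S ⋈[b=d] R) → 2
  σ[d>=2]((S ⋈[b=d] R)) → 2
E2 subexpression sizes:
  S → 6
  R → 4
  (S ⋈[b=d] R) → 2
  σ[d<2]((S ⋈[b=d] R)) → 0

E1 result:
b | y | v | d | f | e
3 | q | p | 3 | 3 | 1
9 | q | q | 9 | 2 | 7
E2 result:
b | y | v | d | f | e
(0 rows)
Witness: (3, 'q', 'p', 3, 3, 1) appears 1× in E1 but 0× in E2.

no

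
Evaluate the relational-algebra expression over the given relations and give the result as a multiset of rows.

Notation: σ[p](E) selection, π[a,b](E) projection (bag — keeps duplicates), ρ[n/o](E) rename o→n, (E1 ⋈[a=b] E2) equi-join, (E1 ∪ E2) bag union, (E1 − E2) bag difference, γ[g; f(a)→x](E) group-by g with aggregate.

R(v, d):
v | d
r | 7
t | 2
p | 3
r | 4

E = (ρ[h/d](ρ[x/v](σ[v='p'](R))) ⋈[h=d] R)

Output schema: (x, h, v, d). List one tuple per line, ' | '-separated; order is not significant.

Stepwise |·|:
  R → 4
  σ[v='p'](R) → 1
  ρ[x/v](σ[v='p'](R)) → 1
  ρ[h/d](ρ[x/v](σ[v='p'](R))) → 1
  R → 4
  (ρ[h/d](ρ[x/v](σ[v='p'](R))) ⋈[h=d] R) → 1

== RESULT ==
x | h | v | d
p | 3 | p | 3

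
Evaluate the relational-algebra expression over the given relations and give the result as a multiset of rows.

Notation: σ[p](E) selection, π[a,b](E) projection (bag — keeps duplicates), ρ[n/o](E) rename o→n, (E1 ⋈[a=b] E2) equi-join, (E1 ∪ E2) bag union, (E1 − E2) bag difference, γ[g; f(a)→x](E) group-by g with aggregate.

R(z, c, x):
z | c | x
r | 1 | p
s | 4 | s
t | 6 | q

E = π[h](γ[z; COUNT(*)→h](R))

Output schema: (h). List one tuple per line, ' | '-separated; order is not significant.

Subexpression sizes:
  R → 3
  γ[z; COUNT(*)→h](R) → 3
  π[h](γ[z; COUNT(*)→h](R)) → 3

== RESULT ==
h
1
1
1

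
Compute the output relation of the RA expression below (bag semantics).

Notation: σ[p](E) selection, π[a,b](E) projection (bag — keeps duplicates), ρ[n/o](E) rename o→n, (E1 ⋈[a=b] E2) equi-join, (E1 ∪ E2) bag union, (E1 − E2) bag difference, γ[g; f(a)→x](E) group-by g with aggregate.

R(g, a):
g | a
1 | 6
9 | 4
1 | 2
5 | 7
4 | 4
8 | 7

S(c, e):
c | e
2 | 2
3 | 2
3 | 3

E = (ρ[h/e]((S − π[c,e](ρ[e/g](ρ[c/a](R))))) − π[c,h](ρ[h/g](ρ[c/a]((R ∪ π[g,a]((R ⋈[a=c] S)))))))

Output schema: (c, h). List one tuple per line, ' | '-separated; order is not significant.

Subexpression sizes:
  S → 3
  R → 6
  ρ[c/a](R) → 6
  ρ[e/g](ρ[c/a](R)) → 6
  π[c,e](ρ[e/g](ρ[c/a](R))) → 6
  (S − π[c,e](ρ[e/g](ρ[c/a](R)))) → 3
  ρ[h/e]((S − π[c,e](ρ[e/g](ρ[c/a](R))))) → 3
  R → 6
  R → 6
  S → 3
  (R ⋈[a=c] S) → 1
  π[g,a]((R ⋈[a=c] S)) → 1
  (R ∪ π[g,a]((R ⋈[a=c] S))) → 7
  ρ[c/a]((R ∪ π[g,a]((R ⋈[a=c] S)))) → 7
  ρ[h/g](ρ[c/a]((R ∪ π[g,a]((R ⋈[a=c] S))))) → 7
  π[c,h](ρ[h/g](ρ[c/a]((R ∪ π[g,a]((R ⋈[a=c] S)))))) → 7
  (ρ[h/e]((S − π[c,e](ρ[e/g](ρ[c/a](R))))) − π[c,h](ρ[h/g](ρ[c/a]((R ∪ π[g,a]((R ⋈[a=c] S))))))) → 3

== RESULT ==
c | h
2 | 2
3 | 2
3 | 3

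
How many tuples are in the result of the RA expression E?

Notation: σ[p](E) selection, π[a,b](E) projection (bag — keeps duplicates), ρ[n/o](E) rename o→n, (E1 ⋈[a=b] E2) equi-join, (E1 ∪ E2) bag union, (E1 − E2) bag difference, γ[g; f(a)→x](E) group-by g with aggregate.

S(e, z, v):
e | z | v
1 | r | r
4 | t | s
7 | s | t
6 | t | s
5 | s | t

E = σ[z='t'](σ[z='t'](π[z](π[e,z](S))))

Stepwise |·|:
  S → 5
  π[e,z](S) → 5
  π[z](π[e,z](S)) → 5
  σ[z='t'](π[z](π[e,z](S))) → 2
  σ[z='t'](σ[z='t'](π[z](π[e,z](S)))) → 2

|E| = 2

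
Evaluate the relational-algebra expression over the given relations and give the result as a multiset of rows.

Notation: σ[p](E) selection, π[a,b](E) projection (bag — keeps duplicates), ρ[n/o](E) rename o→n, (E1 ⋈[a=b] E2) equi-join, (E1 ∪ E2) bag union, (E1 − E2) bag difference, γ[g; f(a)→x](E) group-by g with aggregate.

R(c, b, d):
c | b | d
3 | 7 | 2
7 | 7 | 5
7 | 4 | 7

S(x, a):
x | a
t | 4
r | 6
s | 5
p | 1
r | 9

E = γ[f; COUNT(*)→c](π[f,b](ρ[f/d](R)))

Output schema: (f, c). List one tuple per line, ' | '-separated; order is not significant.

Row counts bottom-up:
  R → 3
  ρ[f/d](R) → 3
  π[f,b](ρ[f/d](R)) → 3
  γ[f; COUNT(*)→c](π[f,b](ρ[f/d](R))) → 3

== RESULT ==
f | c
2 | 1
5 | 1
7 | 1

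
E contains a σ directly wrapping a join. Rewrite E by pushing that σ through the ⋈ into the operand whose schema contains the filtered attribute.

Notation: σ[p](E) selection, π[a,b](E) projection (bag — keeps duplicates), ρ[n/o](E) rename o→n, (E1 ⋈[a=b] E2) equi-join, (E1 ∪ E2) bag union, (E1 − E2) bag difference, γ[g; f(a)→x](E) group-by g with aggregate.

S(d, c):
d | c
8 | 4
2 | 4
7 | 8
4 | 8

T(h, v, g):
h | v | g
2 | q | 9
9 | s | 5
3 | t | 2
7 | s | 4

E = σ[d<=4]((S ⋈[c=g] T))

σ filters on d, owned by the left side.
E' = (σ[d<=4](S) ⋈[c=g] T)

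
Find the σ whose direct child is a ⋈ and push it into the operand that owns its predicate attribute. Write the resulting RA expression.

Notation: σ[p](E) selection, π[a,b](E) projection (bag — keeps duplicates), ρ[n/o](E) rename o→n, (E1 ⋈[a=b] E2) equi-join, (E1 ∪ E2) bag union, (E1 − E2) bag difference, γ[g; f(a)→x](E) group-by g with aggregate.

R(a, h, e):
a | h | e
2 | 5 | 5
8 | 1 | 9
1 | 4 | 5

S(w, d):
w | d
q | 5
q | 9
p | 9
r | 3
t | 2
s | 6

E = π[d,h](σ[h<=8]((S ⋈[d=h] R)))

σ filters on h, owned by the right side.
E' = π[d,h]((S ⋈[d=h] σ[h<=8](R)))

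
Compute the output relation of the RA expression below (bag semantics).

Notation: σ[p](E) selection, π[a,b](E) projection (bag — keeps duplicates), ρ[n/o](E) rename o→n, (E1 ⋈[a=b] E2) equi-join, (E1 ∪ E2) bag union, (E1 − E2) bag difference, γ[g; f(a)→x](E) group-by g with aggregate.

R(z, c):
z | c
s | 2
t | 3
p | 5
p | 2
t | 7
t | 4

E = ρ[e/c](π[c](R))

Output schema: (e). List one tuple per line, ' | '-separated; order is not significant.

Subexpression sizes:
  R → 6
  π[c](R) → 6
  ρ[e/c](π[c](R)) → 6

== RESULT ==
e
2
2
3
4
5
7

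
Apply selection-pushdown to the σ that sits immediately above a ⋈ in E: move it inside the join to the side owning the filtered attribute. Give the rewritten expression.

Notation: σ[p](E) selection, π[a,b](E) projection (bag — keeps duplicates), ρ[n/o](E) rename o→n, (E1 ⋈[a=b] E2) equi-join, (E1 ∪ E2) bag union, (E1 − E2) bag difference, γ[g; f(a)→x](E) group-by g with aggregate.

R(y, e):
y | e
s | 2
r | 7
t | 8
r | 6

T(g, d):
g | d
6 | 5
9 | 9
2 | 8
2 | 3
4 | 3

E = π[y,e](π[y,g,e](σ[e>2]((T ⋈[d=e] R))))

σ filters on e, owned by the right side.
E' = π[y,e](π[y,g,e]((T ⋈[d=e] σ[e>2](R))))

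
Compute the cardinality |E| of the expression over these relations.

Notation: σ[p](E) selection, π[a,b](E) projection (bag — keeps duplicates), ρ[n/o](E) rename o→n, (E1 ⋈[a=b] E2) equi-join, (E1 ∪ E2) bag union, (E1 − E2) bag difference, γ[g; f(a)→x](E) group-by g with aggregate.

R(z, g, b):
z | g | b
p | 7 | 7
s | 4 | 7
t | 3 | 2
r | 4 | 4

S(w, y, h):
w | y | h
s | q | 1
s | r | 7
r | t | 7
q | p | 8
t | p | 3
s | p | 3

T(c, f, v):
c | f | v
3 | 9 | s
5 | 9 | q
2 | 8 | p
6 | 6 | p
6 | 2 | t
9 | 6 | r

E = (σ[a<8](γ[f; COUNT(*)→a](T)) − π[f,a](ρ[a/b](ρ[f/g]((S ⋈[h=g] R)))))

Row counts bottom-up:
  T → 6
  γ[f; COUNT(*)→a](T) → 4
  σ[a<8](γ[f; COUNT(*)→a](T)) → 4
  S → 6
  R → 4
  (S ⋈[h=g] R) → 4
  ρ[f/g]((S ⋈[h=g] R)) → 4
  ρ[a/b](ρ[f/g]((S ⋈[h=g] R))) → 4
  π[f,a](ρ[a/b](ρ[f/g]((S ⋈[h=g] R)))) → 4
  (σ[a<8](γ[f; COUNT(*)→a](T)) − π[f,a](ρ[a/b](ρ[f/g]((S ⋈[h=g] R))))) → 4

|E| = 4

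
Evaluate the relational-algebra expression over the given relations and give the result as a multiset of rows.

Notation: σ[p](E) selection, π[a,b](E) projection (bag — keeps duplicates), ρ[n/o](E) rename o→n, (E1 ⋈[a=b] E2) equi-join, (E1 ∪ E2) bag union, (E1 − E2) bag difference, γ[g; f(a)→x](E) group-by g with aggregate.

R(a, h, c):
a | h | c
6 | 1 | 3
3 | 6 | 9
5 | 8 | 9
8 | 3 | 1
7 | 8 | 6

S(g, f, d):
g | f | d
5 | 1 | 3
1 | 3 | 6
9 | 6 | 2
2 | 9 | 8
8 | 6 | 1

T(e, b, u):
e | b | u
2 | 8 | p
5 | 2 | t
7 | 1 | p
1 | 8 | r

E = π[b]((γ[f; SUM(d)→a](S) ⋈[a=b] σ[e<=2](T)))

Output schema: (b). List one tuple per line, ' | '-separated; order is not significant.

Stepwise |·|:
  S → 5
  γ[f; SUM(d)→a](S) → 4
  T → 4
  σ[e<=2](T) → 2
  (γ[f; SUM(d)→a](S) ⋈[a=b] σ[e<=2](T)) → 2
  π[b]((γ[f; SUM(d)→a](S) ⋈[a=b] σ[e<=2](T))) → 2

== RESULT ==
b
8
8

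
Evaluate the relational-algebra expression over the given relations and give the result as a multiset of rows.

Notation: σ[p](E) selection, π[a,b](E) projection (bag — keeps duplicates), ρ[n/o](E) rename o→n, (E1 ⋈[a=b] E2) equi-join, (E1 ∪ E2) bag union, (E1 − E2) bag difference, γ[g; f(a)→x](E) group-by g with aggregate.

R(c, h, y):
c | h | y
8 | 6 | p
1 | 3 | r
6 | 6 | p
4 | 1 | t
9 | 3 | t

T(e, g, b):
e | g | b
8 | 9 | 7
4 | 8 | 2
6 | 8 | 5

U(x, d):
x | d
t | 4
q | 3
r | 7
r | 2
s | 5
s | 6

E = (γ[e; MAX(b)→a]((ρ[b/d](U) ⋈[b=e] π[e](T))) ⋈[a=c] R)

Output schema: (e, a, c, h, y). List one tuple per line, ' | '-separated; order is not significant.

Stepwise |·|:
  U → 6
  ρ[b/d](U) → 6
  T → 3
  π[e](T) → 3
  (ρ[b/d](U) ⋈[b=e] π[e](T)) → 2
  γ[e; MAX(b)→a]((ρ[b/d](U) ⋈[b=e] π[e](T))) → 2
  R → 5
  (γ[e; MAX(b)→a]((ρ[b/d](U) ⋈[b=e] π[e](T))) ⋈[a=c] R) → 2

== RESULT ==
e | a | c | h | y
4 | 4 | 4 | 1 | t
6 | 6 | 6 | 6 | p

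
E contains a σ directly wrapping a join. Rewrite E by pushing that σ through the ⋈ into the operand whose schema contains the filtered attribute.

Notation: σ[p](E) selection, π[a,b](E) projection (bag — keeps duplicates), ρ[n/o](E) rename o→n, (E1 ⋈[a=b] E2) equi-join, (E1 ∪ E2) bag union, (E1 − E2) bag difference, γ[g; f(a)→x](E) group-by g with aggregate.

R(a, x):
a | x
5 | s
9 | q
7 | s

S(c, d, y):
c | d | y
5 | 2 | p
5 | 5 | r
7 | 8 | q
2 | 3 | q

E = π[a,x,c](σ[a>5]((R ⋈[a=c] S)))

σ filters on a, owned by the left side.
E' = π[a,x,c]((σ[a>5](R) ⋈[a=c] S))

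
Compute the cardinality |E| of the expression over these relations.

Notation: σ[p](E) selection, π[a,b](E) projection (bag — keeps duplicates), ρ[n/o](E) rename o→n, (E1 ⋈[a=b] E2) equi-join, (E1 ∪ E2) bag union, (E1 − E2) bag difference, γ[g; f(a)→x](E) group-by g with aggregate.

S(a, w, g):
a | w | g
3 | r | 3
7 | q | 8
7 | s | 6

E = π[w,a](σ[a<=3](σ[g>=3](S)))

Row counts bottom-up:
  S → 3
  σ[g>=3](S) → 3
  σ[a<=3](σ[g>=3](S)) → 1
  π[w,a](σ[a<=3](σ[g>=3](S))) → 1

|E| = 1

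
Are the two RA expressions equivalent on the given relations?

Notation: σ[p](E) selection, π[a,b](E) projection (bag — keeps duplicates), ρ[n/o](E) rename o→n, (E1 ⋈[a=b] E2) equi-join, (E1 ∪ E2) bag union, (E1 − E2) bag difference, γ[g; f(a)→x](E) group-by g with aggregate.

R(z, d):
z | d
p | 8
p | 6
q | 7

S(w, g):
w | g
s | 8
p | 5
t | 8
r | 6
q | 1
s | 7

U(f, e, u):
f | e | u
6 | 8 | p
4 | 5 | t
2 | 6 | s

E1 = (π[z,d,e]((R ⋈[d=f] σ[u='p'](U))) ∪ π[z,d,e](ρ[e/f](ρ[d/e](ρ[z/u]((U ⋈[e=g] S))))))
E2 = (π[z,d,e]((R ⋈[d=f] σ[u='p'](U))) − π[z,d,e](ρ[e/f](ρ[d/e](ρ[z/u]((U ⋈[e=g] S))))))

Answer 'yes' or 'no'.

E1 stepwise |·|:
  R → 3
  U → 3
  σ[u='p'](U) → 1
  (R ⋈[d=f] σ[u='p'](U)) → 1
  π[z,d,e]((R ⋈[d=f] σ[u='p'](U))) → 1
  U → 3
  S → 6
  (U ⋈[e=g] S) → 4
  ρ[z/u]((U ⋈[e=g] S)) → 4
  ρ[d/e](ρ[z/u]((U ⋈[e=g] S))) → 4
  ρ[e/f](ρ[d/e](ρ[z/u]((U ⋈[e=g] S)))) → 4
  π[z,d,e](ρ[e/f](ρ[d/e](ρ[z/u]((U ⋈[e=g] S))))) → 4
  (π[z,d,e]((R ⋈[d=f] σ[u='p'](U))) ∪ π[z,d,e](ρ[e/f](ρ[d/e](ρ[z/u]((U ⋈[e=g] S)))))) → 5
E2 stepwise |·|:
  R → 3
  U → 3
  σ[u='p'](U) → 1
  (R ⋈[d=f] σ[u='p'](U)) → 1
  π[z,d,e]((R ⋈[d=f] σ[u='p'](U))) → 1
  U → 3
  S → 6
  (U ⋈[e=g] S) → 4
  ρ[z/u]((U ⋈[e=g] S)) → 4
  ρ[d/e](ρ[z/u]((U ⋈[e=g] S))) → 4
  ρ[e/f](ρ[d/e](ρ[z/u]((U ⋈[e=g] S)))) → 4
  π[z,d,e](ρ[e/f](ρ[d/e](ρ[z/u]((U ⋈[e=g] S))))) → 4
  (π[z,d,e]((R ⋈[d=f] σ[u='p'](U))) − π[z,d,e](ρ[e/f](ρ[d/e](ρ[z/u]((U ⋈[e=g] S)))))) → 1

E1 result:
z | d | e
p | 6 | 8
p | 8 | 6
p | 8 | 6
s | 6 | 2
t | 5 | 4
E2 result:
z | d | e
p | 6 | 8
Witness: ('t', 5, 4) appears 1× in E1 but 0× in E2.

no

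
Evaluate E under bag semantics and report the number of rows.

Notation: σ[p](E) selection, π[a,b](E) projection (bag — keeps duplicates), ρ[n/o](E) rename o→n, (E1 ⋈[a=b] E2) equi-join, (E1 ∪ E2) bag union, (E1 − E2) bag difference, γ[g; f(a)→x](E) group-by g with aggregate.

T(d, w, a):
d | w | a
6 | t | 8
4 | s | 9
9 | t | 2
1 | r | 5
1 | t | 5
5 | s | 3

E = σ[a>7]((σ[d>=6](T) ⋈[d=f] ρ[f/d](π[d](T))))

Row counts bottom-up:
  T → 6
  σ[d>=6](T) → 2
  T → 6
  π[d](T) → 6
  ρ[f/d](π[d](T)) → 6
  (σ[d>=6](T) ⋈[d=f] ρ[f/d](π[d](T))) → 2
  σ[a>7]((σ[d>=6](T) ⋈[d=f] ρ[f/d](π[d](T)))) → 1

|E| = 1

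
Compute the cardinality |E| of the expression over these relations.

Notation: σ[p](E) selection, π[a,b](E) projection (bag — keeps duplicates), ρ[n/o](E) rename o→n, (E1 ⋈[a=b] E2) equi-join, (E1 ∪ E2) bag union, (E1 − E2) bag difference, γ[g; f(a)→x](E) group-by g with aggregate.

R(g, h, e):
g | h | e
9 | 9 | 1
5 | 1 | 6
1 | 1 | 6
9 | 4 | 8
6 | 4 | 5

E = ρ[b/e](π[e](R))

Subexpression sizes:
  R → 5
  π[e](R) → 5
  ρ[b/e](π[e](R)) → 5

|E| = 5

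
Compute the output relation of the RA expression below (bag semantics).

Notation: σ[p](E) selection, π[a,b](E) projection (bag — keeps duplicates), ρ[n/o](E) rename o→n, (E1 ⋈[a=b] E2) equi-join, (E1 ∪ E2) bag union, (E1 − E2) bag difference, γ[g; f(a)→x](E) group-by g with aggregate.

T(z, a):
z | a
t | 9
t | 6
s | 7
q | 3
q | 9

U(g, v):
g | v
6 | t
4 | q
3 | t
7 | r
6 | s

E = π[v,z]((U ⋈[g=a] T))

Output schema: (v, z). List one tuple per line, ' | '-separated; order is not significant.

Per-node cardinality:
  U → 5
  T → 5
  (U ⋈[g=a] T) → 4
  π[v,z]((U ⋈[g=a] T)) → 4

== RESULT ==
v | z
r | s
s | t
t | q
t | t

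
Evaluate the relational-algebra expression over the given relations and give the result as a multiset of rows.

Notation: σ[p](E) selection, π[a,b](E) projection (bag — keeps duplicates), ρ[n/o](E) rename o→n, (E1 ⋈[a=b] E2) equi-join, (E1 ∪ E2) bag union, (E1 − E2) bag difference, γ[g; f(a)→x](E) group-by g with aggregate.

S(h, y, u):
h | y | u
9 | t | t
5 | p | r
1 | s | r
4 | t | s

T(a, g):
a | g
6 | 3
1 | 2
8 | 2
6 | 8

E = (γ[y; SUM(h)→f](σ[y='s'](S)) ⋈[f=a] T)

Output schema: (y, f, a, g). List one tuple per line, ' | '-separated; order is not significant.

Row counts bottom-up:
  S → 4
  σ[y='s'](S) → 1
  γ[y; SUM(h)→f](σ[y='s'](S)) → 1
  T → 4
  (γ[y; SUM(h)→f](σ[y='s'](S)) ⋈[f=a] T) → 1

== RESULT ==
y | f | a | g
s | 1 | 1 | 2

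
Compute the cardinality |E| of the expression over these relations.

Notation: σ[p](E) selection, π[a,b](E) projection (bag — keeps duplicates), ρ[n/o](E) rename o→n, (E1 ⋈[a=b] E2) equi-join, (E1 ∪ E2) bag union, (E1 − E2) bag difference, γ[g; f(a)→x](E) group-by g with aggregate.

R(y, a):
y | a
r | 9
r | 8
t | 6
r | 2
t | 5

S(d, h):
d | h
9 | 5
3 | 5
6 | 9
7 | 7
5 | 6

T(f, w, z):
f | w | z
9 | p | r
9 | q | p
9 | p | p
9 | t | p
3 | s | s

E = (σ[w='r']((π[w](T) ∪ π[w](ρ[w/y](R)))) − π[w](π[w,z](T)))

Per-node cardinality:
  T → 5
  π[w](T) → 5
  R → 5
  ρ[w/y](R) → 5
  π[w](ρ[w/y](R)) → 5
  (π[w](T) ∪ π[w](ρ[w/y](R))) → 10
  σ[w='r']((π[w](T) ∪ π[w](ρ[w/y](R)))) → 3
  T → 5
  π[w,z](T) → 5
  π[w](π[w,z](T)) → 5
  (σ[w='r']((π[w](T) ∪ π[w](ρ[w/y](R)))) − π[w](π[w,z](T))) → 3

|E| = 3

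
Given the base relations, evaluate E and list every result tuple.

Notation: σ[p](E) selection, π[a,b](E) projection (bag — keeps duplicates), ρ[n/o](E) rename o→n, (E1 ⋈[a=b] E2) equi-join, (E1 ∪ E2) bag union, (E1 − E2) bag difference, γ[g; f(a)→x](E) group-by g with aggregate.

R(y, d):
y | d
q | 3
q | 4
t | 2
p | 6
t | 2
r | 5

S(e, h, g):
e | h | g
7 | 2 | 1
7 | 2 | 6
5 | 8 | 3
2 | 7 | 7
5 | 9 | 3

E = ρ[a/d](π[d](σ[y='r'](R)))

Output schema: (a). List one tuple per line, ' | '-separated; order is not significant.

Stepwise |·|:
  R → 6
  σ[y='r'](R) → 1
  π[d](σ[y='r'](R)) → 1
  ρ[a/d](π[d](σ[y='r'](R))) → 1

== RESULT ==
a
5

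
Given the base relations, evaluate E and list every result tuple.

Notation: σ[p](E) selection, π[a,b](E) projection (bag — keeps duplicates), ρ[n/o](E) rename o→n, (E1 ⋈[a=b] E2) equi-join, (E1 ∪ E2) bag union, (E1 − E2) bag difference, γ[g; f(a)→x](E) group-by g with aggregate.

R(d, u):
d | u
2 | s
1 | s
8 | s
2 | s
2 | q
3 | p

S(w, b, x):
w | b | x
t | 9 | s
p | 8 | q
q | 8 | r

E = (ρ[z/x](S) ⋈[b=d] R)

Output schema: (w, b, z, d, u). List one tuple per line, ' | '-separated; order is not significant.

Stepwise |·|:
  S → 3
  ρ[z/x](S) → 3
  R → 6
  (ρ[z/x](S) ⋈[b=d] R) → 2

== RESULT ==
w | b | z | d | u
p | 8 | q | 8 | s
q | 8 | r | 8 | s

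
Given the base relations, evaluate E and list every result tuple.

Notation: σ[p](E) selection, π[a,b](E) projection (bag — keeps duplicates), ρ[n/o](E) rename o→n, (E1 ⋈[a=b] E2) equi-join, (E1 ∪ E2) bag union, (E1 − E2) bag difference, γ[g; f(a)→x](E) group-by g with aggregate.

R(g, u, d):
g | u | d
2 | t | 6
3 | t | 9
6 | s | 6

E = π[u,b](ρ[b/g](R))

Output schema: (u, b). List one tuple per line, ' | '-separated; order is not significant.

Stepwise |·|:
  R → 3
  ρ[b/g](R) → 3
  π[u,b](ρ[b/g](R)) → 3

== RESULT ==
u | b
s | 6
t | 2
t | 3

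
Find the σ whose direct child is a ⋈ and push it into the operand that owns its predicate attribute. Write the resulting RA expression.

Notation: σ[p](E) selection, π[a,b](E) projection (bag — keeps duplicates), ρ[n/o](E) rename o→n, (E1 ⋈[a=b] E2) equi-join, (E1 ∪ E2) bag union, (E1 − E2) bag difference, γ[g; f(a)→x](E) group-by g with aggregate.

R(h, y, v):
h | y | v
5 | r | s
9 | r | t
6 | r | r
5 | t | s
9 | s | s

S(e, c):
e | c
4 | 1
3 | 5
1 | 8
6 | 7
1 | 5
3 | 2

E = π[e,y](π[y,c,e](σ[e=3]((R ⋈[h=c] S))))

σ filters on e, owned by the right side.
E' = π[e,y](π[y,c,e]((R ⋈[h=c] σ[e=3](S))))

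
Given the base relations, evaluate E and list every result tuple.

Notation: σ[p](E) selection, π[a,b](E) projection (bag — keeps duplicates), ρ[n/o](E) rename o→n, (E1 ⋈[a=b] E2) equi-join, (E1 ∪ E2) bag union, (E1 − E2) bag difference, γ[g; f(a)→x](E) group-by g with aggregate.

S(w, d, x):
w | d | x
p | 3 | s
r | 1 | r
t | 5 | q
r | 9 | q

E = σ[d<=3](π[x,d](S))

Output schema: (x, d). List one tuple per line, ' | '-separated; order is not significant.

Per-node cardinality:
  S → 4
  π[x,d](S) → 4
  σ[d<=3](π[x,d](S)) → 2

== RESULT ==
x | d
r | 1
s | 3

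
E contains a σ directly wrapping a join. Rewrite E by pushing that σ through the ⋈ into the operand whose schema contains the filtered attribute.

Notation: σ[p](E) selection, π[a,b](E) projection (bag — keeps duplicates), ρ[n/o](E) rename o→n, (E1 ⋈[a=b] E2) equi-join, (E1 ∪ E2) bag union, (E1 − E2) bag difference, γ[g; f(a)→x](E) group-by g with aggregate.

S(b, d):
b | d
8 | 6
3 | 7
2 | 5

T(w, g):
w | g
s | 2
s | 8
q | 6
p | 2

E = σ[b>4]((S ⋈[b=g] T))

σ filters on b, owned by the left side.
E' = (σ[b>4](S) ⋈[b=g] T)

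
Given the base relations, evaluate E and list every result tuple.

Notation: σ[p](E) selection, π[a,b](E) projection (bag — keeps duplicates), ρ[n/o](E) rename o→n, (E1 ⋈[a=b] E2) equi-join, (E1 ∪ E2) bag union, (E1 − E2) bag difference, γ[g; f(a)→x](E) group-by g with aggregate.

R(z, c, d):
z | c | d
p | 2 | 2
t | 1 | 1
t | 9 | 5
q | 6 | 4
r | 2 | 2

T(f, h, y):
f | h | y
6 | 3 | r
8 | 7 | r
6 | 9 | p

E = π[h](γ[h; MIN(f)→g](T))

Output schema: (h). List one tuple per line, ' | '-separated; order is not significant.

Row counts bottom-up:
  T → 3
  γ[h; MIN(f)→g](T) → 3
  π[h](γ[h; MIN(f)→g](T)) → 3

== RESULT ==
h
3
7
9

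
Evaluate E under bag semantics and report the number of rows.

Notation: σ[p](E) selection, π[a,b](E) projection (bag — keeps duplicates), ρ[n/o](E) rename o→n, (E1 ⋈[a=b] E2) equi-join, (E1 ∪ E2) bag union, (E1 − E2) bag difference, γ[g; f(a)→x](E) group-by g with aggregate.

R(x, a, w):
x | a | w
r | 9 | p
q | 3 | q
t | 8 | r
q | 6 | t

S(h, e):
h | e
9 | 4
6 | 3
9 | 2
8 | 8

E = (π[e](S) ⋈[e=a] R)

Stepwise |·|:
  S → 4
  π[e](S) → 4
  R → 4
  (π[e](S) ⋈[e=a] R) → 2

|E| = 2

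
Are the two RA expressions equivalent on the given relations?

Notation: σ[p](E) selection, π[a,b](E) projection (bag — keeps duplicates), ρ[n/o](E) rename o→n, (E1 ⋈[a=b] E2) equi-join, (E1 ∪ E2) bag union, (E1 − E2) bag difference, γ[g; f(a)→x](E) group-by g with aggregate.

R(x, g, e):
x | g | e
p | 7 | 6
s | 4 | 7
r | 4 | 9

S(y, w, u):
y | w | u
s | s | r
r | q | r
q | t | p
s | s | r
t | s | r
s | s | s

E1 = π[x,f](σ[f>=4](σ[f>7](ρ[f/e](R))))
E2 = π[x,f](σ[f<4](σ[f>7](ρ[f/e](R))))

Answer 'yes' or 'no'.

E1 subexpression sizes:
  R → 3
  ρ[f/e](R) → 3
  σ[f>7](ρ[f/e](R)) → 1
  σ[f>=4](σ[f>7](ρ[f/e](R))) → 1
  π[x,f](σ[f>=4](σ[f>7](ρ[f/e](R)))) → 1
E2 subexpression sizes:
  R → 3
  ρ[f/e](R) → 3
  σ[f>7](ρ[f/e](R)) → 1
  σ[f<4](σ[f>7](ρ[f/e](R))) → 0
  π[x,f](σ[f<4](σ[f>7](ρ[f/e](R)))) → 0

E1 result:
x | f
r | 9
E2 result:
x | f
(0 rows)
Witness: ('r', 9) appears 1× in E1 but 0× in E2.

no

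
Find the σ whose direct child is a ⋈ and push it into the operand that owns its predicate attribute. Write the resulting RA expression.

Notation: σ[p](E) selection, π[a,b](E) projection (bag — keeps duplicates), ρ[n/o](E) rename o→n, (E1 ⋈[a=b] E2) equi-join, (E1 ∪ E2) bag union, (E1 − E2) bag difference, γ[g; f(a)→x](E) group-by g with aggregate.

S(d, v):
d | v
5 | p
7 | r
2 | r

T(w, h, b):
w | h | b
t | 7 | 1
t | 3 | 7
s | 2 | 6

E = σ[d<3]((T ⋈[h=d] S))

σ filters on d, owned by the right side.
E' = (T ⋈[h=d] σ[d<3](S))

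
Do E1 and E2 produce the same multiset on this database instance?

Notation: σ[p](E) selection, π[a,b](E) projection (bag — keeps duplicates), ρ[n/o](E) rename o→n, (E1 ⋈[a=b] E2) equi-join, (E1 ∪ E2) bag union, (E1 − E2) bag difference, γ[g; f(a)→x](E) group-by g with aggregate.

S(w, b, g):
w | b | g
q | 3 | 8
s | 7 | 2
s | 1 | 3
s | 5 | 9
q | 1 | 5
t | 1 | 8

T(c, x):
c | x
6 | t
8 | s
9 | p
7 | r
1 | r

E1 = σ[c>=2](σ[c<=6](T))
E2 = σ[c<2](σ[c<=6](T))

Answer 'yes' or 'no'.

E1 subexpression sizes:
  T → 5
  σ[c<=6](T) → 2
  σ[c>=2](σ[c<=6](T)) → 1
E2 subexpression sizes:
  T → 5
  σ[c<=6](T) → 2
  σ[c<2](σ[c<=6](T)) → 1

E1 result:
c | x
6 | t
E2 result:
c | x
1 | r
Witness: (1, 'r') appears 0× in E1 but 1× in E2.

no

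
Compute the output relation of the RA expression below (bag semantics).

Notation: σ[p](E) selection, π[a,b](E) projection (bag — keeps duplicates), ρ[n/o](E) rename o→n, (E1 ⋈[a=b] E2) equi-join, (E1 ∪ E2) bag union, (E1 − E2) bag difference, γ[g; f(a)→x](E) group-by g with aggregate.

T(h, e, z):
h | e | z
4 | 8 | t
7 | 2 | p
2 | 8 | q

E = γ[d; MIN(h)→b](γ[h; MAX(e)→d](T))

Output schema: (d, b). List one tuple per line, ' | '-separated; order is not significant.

Subexpression sizes:
  T → 3
  γ[h; MAX(e)→d](T) → 3
  γ[d; MIN(h)→b](γ[h; MAX(e)→d](T)) → 2

== RESULT ==
d | b
2 | 7
8 | 2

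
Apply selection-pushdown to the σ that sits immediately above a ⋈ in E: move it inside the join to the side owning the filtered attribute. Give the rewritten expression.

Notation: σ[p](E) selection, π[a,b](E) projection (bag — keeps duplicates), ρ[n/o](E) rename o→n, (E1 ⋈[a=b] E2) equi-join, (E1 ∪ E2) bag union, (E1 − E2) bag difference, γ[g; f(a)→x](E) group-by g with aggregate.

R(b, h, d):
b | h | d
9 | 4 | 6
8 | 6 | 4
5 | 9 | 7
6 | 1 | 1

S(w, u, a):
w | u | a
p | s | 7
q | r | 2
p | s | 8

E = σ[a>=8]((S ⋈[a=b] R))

σ filters on a, owned by the left side.
E' = (σ[a>=8](S) ⋈[a=b] R)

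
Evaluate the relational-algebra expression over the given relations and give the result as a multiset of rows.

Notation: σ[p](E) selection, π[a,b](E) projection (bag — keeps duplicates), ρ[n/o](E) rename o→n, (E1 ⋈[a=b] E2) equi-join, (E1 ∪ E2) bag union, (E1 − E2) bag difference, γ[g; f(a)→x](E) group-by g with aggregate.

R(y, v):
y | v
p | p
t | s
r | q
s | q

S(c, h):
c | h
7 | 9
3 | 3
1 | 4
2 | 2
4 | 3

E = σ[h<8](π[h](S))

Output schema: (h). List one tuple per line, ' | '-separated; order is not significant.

Subexpression sizes:
  S → 5
  π[h](S) → 5
  σ[h<8](π[h](S)) → 4

== RESULT ==
h
2
3
3
4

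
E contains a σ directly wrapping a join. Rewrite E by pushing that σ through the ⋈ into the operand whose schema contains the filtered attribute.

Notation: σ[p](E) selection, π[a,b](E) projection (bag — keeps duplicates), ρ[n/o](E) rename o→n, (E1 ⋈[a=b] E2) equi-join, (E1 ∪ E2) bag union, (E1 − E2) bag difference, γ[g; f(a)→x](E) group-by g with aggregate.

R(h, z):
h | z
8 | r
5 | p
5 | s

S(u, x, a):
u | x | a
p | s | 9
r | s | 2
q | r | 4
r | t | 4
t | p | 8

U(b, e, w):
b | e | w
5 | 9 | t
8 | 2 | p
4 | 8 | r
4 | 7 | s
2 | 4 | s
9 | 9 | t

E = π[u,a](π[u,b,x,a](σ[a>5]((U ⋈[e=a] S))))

σ filters on a, owned by the right side.
E' = π[u,a](π[u,b,x,a]((U ⋈[e=a] σ[a>5](S))))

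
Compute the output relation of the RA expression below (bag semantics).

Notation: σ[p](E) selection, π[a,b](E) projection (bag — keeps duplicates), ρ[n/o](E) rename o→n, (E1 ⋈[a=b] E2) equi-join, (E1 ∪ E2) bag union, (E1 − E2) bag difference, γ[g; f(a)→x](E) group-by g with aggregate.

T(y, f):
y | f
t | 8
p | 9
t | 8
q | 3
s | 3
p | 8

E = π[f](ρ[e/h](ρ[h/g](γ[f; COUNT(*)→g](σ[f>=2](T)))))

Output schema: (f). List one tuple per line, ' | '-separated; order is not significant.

Subexpression sizes:
  T → 6
  σ[f>=2](T) → 6
  γ[f; COUNT(*)→g](σ[f>=2](T)) → 3
  ρ[h/g](γ[f; COUNT(*)→g](σ[f>=2](T))) → 3
  ρ[e/h](ρ[h/g](γ[f; COUNT(*)→g](σ[f>=2](T)))) → 3
  π[f](ρ[e/h](ρ[h/g](γ[f; COUNT(*)→g](σ[f>=2](T))))) → 3

== RESULT ==
f
3
8
9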